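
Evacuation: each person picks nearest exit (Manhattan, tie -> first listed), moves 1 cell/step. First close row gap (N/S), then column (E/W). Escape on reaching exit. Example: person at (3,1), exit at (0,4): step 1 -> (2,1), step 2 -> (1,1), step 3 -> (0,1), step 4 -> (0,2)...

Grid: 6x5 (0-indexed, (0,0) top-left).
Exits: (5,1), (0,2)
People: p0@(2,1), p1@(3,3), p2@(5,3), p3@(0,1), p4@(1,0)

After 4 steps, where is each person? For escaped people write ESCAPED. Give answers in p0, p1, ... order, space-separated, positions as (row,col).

Step 1: p0:(2,1)->(3,1) | p1:(3,3)->(4,3) | p2:(5,3)->(5,2) | p3:(0,1)->(0,2)->EXIT | p4:(1,0)->(0,0)
Step 2: p0:(3,1)->(4,1) | p1:(4,3)->(5,3) | p2:(5,2)->(5,1)->EXIT | p3:escaped | p4:(0,0)->(0,1)
Step 3: p0:(4,1)->(5,1)->EXIT | p1:(5,3)->(5,2) | p2:escaped | p3:escaped | p4:(0,1)->(0,2)->EXIT
Step 4: p0:escaped | p1:(5,2)->(5,1)->EXIT | p2:escaped | p3:escaped | p4:escaped

ESCAPED ESCAPED ESCAPED ESCAPED ESCAPED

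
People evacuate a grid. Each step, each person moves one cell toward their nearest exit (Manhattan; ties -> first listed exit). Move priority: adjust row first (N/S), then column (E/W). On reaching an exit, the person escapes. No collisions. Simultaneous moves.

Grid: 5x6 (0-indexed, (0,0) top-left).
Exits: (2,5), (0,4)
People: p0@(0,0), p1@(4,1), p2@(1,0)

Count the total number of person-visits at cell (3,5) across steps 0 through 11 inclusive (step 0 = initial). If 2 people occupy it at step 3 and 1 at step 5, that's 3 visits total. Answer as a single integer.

Step 0: p0@(0,0) p1@(4,1) p2@(1,0) -> at (3,5): 0 [-], cum=0
Step 1: p0@(0,1) p1@(3,1) p2@(0,0) -> at (3,5): 0 [-], cum=0
Step 2: p0@(0,2) p1@(2,1) p2@(0,1) -> at (3,5): 0 [-], cum=0
Step 3: p0@(0,3) p1@(2,2) p2@(0,2) -> at (3,5): 0 [-], cum=0
Step 4: p0@ESC p1@(2,3) p2@(0,3) -> at (3,5): 0 [-], cum=0
Step 5: p0@ESC p1@(2,4) p2@ESC -> at (3,5): 0 [-], cum=0
Step 6: p0@ESC p1@ESC p2@ESC -> at (3,5): 0 [-], cum=0
Total visits = 0

Answer: 0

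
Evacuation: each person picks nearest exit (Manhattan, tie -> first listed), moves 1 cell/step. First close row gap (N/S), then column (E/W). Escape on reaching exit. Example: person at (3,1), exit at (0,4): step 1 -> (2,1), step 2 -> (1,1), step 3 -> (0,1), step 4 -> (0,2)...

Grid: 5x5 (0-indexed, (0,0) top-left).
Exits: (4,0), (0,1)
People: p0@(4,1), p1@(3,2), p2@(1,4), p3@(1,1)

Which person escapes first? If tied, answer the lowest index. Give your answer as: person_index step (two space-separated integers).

Step 1: p0:(4,1)->(4,0)->EXIT | p1:(3,2)->(4,2) | p2:(1,4)->(0,4) | p3:(1,1)->(0,1)->EXIT
Step 2: p0:escaped | p1:(4,2)->(4,1) | p2:(0,4)->(0,3) | p3:escaped
Step 3: p0:escaped | p1:(4,1)->(4,0)->EXIT | p2:(0,3)->(0,2) | p3:escaped
Step 4: p0:escaped | p1:escaped | p2:(0,2)->(0,1)->EXIT | p3:escaped
Exit steps: [1, 3, 4, 1]
First to escape: p0 at step 1

Answer: 0 1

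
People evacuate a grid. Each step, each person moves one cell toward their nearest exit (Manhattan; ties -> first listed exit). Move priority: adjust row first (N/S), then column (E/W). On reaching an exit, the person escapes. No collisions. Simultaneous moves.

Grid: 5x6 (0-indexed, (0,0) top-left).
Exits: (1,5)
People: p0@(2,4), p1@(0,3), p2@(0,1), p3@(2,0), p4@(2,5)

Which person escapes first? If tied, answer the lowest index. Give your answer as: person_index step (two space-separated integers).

Step 1: p0:(2,4)->(1,4) | p1:(0,3)->(1,3) | p2:(0,1)->(1,1) | p3:(2,0)->(1,0) | p4:(2,5)->(1,5)->EXIT
Step 2: p0:(1,4)->(1,5)->EXIT | p1:(1,3)->(1,4) | p2:(1,1)->(1,2) | p3:(1,0)->(1,1) | p4:escaped
Step 3: p0:escaped | p1:(1,4)->(1,5)->EXIT | p2:(1,2)->(1,3) | p3:(1,1)->(1,2) | p4:escaped
Step 4: p0:escaped | p1:escaped | p2:(1,3)->(1,4) | p3:(1,2)->(1,3) | p4:escaped
Step 5: p0:escaped | p1:escaped | p2:(1,4)->(1,5)->EXIT | p3:(1,3)->(1,4) | p4:escaped
Step 6: p0:escaped | p1:escaped | p2:escaped | p3:(1,4)->(1,5)->EXIT | p4:escaped
Exit steps: [2, 3, 5, 6, 1]
First to escape: p4 at step 1

Answer: 4 1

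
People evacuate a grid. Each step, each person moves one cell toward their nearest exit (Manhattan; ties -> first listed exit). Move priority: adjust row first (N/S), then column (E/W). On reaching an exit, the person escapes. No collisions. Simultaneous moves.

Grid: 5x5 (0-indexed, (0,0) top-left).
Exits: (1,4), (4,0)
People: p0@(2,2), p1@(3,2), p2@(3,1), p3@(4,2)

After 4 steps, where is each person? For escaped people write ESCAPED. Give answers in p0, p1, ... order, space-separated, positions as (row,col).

Step 1: p0:(2,2)->(1,2) | p1:(3,2)->(4,2) | p2:(3,1)->(4,1) | p3:(4,2)->(4,1)
Step 2: p0:(1,2)->(1,3) | p1:(4,2)->(4,1) | p2:(4,1)->(4,0)->EXIT | p3:(4,1)->(4,0)->EXIT
Step 3: p0:(1,3)->(1,4)->EXIT | p1:(4,1)->(4,0)->EXIT | p2:escaped | p3:escaped

ESCAPED ESCAPED ESCAPED ESCAPED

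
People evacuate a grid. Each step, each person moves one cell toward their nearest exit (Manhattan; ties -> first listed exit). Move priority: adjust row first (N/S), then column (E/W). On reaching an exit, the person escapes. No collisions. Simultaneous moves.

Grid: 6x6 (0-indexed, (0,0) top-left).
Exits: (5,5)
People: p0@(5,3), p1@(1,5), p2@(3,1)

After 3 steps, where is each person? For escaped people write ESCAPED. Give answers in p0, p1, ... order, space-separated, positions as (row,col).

Step 1: p0:(5,3)->(5,4) | p1:(1,5)->(2,5) | p2:(3,1)->(4,1)
Step 2: p0:(5,4)->(5,5)->EXIT | p1:(2,5)->(3,5) | p2:(4,1)->(5,1)
Step 3: p0:escaped | p1:(3,5)->(4,5) | p2:(5,1)->(5,2)

ESCAPED (4,5) (5,2)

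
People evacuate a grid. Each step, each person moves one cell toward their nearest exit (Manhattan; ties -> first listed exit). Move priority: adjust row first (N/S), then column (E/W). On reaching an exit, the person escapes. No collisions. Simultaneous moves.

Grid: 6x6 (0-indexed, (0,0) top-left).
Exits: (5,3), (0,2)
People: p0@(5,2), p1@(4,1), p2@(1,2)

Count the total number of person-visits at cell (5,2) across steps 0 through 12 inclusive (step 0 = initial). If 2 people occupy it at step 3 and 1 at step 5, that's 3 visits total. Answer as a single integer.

Step 0: p0@(5,2) p1@(4,1) p2@(1,2) -> at (5,2): 1 [p0], cum=1
Step 1: p0@ESC p1@(5,1) p2@ESC -> at (5,2): 0 [-], cum=1
Step 2: p0@ESC p1@(5,2) p2@ESC -> at (5,2): 1 [p1], cum=2
Step 3: p0@ESC p1@ESC p2@ESC -> at (5,2): 0 [-], cum=2
Total visits = 2

Answer: 2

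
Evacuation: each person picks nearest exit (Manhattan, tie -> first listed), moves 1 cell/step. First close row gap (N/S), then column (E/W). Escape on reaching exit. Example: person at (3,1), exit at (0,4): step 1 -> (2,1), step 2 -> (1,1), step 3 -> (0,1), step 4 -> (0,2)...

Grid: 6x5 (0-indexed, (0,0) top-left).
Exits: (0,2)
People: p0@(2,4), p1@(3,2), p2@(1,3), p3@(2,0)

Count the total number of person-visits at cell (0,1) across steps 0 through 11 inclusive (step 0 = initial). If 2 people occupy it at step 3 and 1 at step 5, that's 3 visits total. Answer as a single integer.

Answer: 1

Derivation:
Step 0: p0@(2,4) p1@(3,2) p2@(1,3) p3@(2,0) -> at (0,1): 0 [-], cum=0
Step 1: p0@(1,4) p1@(2,2) p2@(0,3) p3@(1,0) -> at (0,1): 0 [-], cum=0
Step 2: p0@(0,4) p1@(1,2) p2@ESC p3@(0,0) -> at (0,1): 0 [-], cum=0
Step 3: p0@(0,3) p1@ESC p2@ESC p3@(0,1) -> at (0,1): 1 [p3], cum=1
Step 4: p0@ESC p1@ESC p2@ESC p3@ESC -> at (0,1): 0 [-], cum=1
Total visits = 1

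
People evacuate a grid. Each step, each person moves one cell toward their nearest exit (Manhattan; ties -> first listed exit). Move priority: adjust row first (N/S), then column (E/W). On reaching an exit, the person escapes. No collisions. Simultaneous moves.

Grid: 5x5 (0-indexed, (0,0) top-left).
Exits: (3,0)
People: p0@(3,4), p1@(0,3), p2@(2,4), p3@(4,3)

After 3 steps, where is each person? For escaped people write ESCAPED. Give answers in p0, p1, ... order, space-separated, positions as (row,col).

Step 1: p0:(3,4)->(3,3) | p1:(0,3)->(1,3) | p2:(2,4)->(3,4) | p3:(4,3)->(3,3)
Step 2: p0:(3,3)->(3,2) | p1:(1,3)->(2,3) | p2:(3,4)->(3,3) | p3:(3,3)->(3,2)
Step 3: p0:(3,2)->(3,1) | p1:(2,3)->(3,3) | p2:(3,3)->(3,2) | p3:(3,2)->(3,1)

(3,1) (3,3) (3,2) (3,1)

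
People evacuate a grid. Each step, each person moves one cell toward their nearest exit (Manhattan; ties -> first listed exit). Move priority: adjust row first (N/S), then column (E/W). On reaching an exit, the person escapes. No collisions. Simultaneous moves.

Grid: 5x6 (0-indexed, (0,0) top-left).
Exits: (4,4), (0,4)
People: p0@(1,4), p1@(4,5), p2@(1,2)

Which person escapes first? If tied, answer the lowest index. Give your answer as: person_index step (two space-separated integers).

Answer: 0 1

Derivation:
Step 1: p0:(1,4)->(0,4)->EXIT | p1:(4,5)->(4,4)->EXIT | p2:(1,2)->(0,2)
Step 2: p0:escaped | p1:escaped | p2:(0,2)->(0,3)
Step 3: p0:escaped | p1:escaped | p2:(0,3)->(0,4)->EXIT
Exit steps: [1, 1, 3]
First to escape: p0 at step 1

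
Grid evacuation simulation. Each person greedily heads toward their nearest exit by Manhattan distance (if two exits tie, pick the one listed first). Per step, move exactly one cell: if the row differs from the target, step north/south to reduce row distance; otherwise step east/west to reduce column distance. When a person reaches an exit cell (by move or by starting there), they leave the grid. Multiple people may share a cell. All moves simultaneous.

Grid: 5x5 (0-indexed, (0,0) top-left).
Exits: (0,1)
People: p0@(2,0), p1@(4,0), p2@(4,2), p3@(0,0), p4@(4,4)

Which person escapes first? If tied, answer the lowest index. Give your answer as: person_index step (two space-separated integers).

Step 1: p0:(2,0)->(1,0) | p1:(4,0)->(3,0) | p2:(4,2)->(3,2) | p3:(0,0)->(0,1)->EXIT | p4:(4,4)->(3,4)
Step 2: p0:(1,0)->(0,0) | p1:(3,0)->(2,0) | p2:(3,2)->(2,2) | p3:escaped | p4:(3,4)->(2,4)
Step 3: p0:(0,0)->(0,1)->EXIT | p1:(2,0)->(1,0) | p2:(2,2)->(1,2) | p3:escaped | p4:(2,4)->(1,4)
Step 4: p0:escaped | p1:(1,0)->(0,0) | p2:(1,2)->(0,2) | p3:escaped | p4:(1,4)->(0,4)
Step 5: p0:escaped | p1:(0,0)->(0,1)->EXIT | p2:(0,2)->(0,1)->EXIT | p3:escaped | p4:(0,4)->(0,3)
Step 6: p0:escaped | p1:escaped | p2:escaped | p3:escaped | p4:(0,3)->(0,2)
Step 7: p0:escaped | p1:escaped | p2:escaped | p3:escaped | p4:(0,2)->(0,1)->EXIT
Exit steps: [3, 5, 5, 1, 7]
First to escape: p3 at step 1

Answer: 3 1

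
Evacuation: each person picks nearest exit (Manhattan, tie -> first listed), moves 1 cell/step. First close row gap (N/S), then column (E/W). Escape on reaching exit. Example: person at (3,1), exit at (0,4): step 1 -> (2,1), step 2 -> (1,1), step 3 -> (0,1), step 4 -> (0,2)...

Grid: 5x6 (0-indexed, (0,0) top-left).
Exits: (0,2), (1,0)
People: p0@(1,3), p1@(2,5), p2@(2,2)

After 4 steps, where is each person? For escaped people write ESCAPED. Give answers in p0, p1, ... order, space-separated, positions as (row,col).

Step 1: p0:(1,3)->(0,3) | p1:(2,5)->(1,5) | p2:(2,2)->(1,2)
Step 2: p0:(0,3)->(0,2)->EXIT | p1:(1,5)->(0,5) | p2:(1,2)->(0,2)->EXIT
Step 3: p0:escaped | p1:(0,5)->(0,4) | p2:escaped
Step 4: p0:escaped | p1:(0,4)->(0,3) | p2:escaped

ESCAPED (0,3) ESCAPED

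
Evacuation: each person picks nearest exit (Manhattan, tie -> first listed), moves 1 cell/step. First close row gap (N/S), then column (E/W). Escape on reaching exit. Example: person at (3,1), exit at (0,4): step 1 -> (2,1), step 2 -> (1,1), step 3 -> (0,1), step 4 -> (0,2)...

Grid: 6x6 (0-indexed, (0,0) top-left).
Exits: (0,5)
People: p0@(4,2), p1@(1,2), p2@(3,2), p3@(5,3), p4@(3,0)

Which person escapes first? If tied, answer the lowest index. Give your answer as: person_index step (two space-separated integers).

Step 1: p0:(4,2)->(3,2) | p1:(1,2)->(0,2) | p2:(3,2)->(2,2) | p3:(5,3)->(4,3) | p4:(3,0)->(2,0)
Step 2: p0:(3,2)->(2,2) | p1:(0,2)->(0,3) | p2:(2,2)->(1,2) | p3:(4,3)->(3,3) | p4:(2,0)->(1,0)
Step 3: p0:(2,2)->(1,2) | p1:(0,3)->(0,4) | p2:(1,2)->(0,2) | p3:(3,3)->(2,3) | p4:(1,0)->(0,0)
Step 4: p0:(1,2)->(0,2) | p1:(0,4)->(0,5)->EXIT | p2:(0,2)->(0,3) | p3:(2,3)->(1,3) | p4:(0,0)->(0,1)
Step 5: p0:(0,2)->(0,3) | p1:escaped | p2:(0,3)->(0,4) | p3:(1,3)->(0,3) | p4:(0,1)->(0,2)
Step 6: p0:(0,3)->(0,4) | p1:escaped | p2:(0,4)->(0,5)->EXIT | p3:(0,3)->(0,4) | p4:(0,2)->(0,3)
Step 7: p0:(0,4)->(0,5)->EXIT | p1:escaped | p2:escaped | p3:(0,4)->(0,5)->EXIT | p4:(0,3)->(0,4)
Step 8: p0:escaped | p1:escaped | p2:escaped | p3:escaped | p4:(0,4)->(0,5)->EXIT
Exit steps: [7, 4, 6, 7, 8]
First to escape: p1 at step 4

Answer: 1 4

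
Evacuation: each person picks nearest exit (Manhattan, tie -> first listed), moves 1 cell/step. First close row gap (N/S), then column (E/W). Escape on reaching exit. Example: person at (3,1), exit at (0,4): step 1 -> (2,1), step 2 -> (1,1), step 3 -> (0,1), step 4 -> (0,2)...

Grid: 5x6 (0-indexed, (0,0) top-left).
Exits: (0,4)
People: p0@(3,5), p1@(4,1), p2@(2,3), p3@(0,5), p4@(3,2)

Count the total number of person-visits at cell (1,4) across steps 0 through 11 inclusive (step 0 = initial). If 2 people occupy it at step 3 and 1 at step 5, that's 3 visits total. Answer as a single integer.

Step 0: p0@(3,5) p1@(4,1) p2@(2,3) p3@(0,5) p4@(3,2) -> at (1,4): 0 [-], cum=0
Step 1: p0@(2,5) p1@(3,1) p2@(1,3) p3@ESC p4@(2,2) -> at (1,4): 0 [-], cum=0
Step 2: p0@(1,5) p1@(2,1) p2@(0,3) p3@ESC p4@(1,2) -> at (1,4): 0 [-], cum=0
Step 3: p0@(0,5) p1@(1,1) p2@ESC p3@ESC p4@(0,2) -> at (1,4): 0 [-], cum=0
Step 4: p0@ESC p1@(0,1) p2@ESC p3@ESC p4@(0,3) -> at (1,4): 0 [-], cum=0
Step 5: p0@ESC p1@(0,2) p2@ESC p3@ESC p4@ESC -> at (1,4): 0 [-], cum=0
Step 6: p0@ESC p1@(0,3) p2@ESC p3@ESC p4@ESC -> at (1,4): 0 [-], cum=0
Step 7: p0@ESC p1@ESC p2@ESC p3@ESC p4@ESC -> at (1,4): 0 [-], cum=0
Total visits = 0

Answer: 0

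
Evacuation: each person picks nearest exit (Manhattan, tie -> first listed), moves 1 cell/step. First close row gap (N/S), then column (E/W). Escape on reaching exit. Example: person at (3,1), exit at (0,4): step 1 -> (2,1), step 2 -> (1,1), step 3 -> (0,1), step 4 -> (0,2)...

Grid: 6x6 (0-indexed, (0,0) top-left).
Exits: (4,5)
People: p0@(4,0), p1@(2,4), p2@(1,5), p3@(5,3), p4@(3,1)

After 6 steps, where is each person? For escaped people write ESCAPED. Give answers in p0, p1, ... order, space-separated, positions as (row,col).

Step 1: p0:(4,0)->(4,1) | p1:(2,4)->(3,4) | p2:(1,5)->(2,5) | p3:(5,3)->(4,3) | p4:(3,1)->(4,1)
Step 2: p0:(4,1)->(4,2) | p1:(3,4)->(4,4) | p2:(2,5)->(3,5) | p3:(4,3)->(4,4) | p4:(4,1)->(4,2)
Step 3: p0:(4,2)->(4,3) | p1:(4,4)->(4,5)->EXIT | p2:(3,5)->(4,5)->EXIT | p3:(4,4)->(4,5)->EXIT | p4:(4,2)->(4,3)
Step 4: p0:(4,3)->(4,4) | p1:escaped | p2:escaped | p3:escaped | p4:(4,3)->(4,4)
Step 5: p0:(4,4)->(4,5)->EXIT | p1:escaped | p2:escaped | p3:escaped | p4:(4,4)->(4,5)->EXIT

ESCAPED ESCAPED ESCAPED ESCAPED ESCAPED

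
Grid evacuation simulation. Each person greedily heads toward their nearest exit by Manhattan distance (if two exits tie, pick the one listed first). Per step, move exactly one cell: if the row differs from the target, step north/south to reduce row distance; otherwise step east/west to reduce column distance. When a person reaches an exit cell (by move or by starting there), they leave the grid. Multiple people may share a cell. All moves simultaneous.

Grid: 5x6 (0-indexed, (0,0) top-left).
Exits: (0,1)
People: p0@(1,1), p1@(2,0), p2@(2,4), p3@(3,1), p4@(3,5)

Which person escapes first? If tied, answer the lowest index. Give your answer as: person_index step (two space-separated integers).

Step 1: p0:(1,1)->(0,1)->EXIT | p1:(2,0)->(1,0) | p2:(2,4)->(1,4) | p3:(3,1)->(2,1) | p4:(3,5)->(2,5)
Step 2: p0:escaped | p1:(1,0)->(0,0) | p2:(1,4)->(0,4) | p3:(2,1)->(1,1) | p4:(2,5)->(1,5)
Step 3: p0:escaped | p1:(0,0)->(0,1)->EXIT | p2:(0,4)->(0,3) | p3:(1,1)->(0,1)->EXIT | p4:(1,5)->(0,5)
Step 4: p0:escaped | p1:escaped | p2:(0,3)->(0,2) | p3:escaped | p4:(0,5)->(0,4)
Step 5: p0:escaped | p1:escaped | p2:(0,2)->(0,1)->EXIT | p3:escaped | p4:(0,4)->(0,3)
Step 6: p0:escaped | p1:escaped | p2:escaped | p3:escaped | p4:(0,3)->(0,2)
Step 7: p0:escaped | p1:escaped | p2:escaped | p3:escaped | p4:(0,2)->(0,1)->EXIT
Exit steps: [1, 3, 5, 3, 7]
First to escape: p0 at step 1

Answer: 0 1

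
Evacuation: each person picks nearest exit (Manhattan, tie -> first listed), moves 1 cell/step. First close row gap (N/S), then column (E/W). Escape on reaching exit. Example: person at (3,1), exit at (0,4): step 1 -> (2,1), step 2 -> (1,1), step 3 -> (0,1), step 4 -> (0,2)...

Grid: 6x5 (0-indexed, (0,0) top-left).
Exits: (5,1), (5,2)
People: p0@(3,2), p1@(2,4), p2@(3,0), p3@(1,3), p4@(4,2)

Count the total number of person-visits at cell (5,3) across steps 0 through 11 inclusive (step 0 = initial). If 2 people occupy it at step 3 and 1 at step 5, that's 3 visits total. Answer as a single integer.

Answer: 2

Derivation:
Step 0: p0@(3,2) p1@(2,4) p2@(3,0) p3@(1,3) p4@(4,2) -> at (5,3): 0 [-], cum=0
Step 1: p0@(4,2) p1@(3,4) p2@(4,0) p3@(2,3) p4@ESC -> at (5,3): 0 [-], cum=0
Step 2: p0@ESC p1@(4,4) p2@(5,0) p3@(3,3) p4@ESC -> at (5,3): 0 [-], cum=0
Step 3: p0@ESC p1@(5,4) p2@ESC p3@(4,3) p4@ESC -> at (5,3): 0 [-], cum=0
Step 4: p0@ESC p1@(5,3) p2@ESC p3@(5,3) p4@ESC -> at (5,3): 2 [p1,p3], cum=2
Step 5: p0@ESC p1@ESC p2@ESC p3@ESC p4@ESC -> at (5,3): 0 [-], cum=2
Total visits = 2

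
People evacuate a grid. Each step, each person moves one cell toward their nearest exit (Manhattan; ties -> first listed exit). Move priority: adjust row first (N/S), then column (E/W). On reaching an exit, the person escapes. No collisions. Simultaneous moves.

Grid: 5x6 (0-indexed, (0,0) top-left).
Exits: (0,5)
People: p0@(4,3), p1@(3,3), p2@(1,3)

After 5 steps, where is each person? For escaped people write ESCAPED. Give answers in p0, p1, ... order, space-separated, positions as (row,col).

Step 1: p0:(4,3)->(3,3) | p1:(3,3)->(2,3) | p2:(1,3)->(0,3)
Step 2: p0:(3,3)->(2,3) | p1:(2,3)->(1,3) | p2:(0,3)->(0,4)
Step 3: p0:(2,3)->(1,3) | p1:(1,3)->(0,3) | p2:(0,4)->(0,5)->EXIT
Step 4: p0:(1,3)->(0,3) | p1:(0,3)->(0,4) | p2:escaped
Step 5: p0:(0,3)->(0,4) | p1:(0,4)->(0,5)->EXIT | p2:escaped

(0,4) ESCAPED ESCAPED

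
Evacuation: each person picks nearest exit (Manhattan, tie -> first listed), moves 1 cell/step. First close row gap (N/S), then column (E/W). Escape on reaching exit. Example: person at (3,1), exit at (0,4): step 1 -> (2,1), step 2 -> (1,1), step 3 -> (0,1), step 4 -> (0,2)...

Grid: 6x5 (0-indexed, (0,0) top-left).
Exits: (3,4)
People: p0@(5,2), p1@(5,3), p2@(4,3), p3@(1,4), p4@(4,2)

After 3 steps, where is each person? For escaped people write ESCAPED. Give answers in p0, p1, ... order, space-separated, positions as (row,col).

Step 1: p0:(5,2)->(4,2) | p1:(5,3)->(4,3) | p2:(4,3)->(3,3) | p3:(1,4)->(2,4) | p4:(4,2)->(3,2)
Step 2: p0:(4,2)->(3,2) | p1:(4,3)->(3,3) | p2:(3,3)->(3,4)->EXIT | p3:(2,4)->(3,4)->EXIT | p4:(3,2)->(3,3)
Step 3: p0:(3,2)->(3,3) | p1:(3,3)->(3,4)->EXIT | p2:escaped | p3:escaped | p4:(3,3)->(3,4)->EXIT

(3,3) ESCAPED ESCAPED ESCAPED ESCAPED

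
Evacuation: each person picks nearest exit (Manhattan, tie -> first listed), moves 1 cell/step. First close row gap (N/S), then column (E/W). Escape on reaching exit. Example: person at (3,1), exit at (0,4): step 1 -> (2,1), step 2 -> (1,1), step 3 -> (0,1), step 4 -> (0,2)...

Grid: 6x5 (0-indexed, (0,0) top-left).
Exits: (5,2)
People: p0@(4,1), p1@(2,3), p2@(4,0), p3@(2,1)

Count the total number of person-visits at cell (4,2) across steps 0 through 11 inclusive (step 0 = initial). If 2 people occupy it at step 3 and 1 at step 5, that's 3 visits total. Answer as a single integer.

Step 0: p0@(4,1) p1@(2,3) p2@(4,0) p3@(2,1) -> at (4,2): 0 [-], cum=0
Step 1: p0@(5,1) p1@(3,3) p2@(5,0) p3@(3,1) -> at (4,2): 0 [-], cum=0
Step 2: p0@ESC p1@(4,3) p2@(5,1) p3@(4,1) -> at (4,2): 0 [-], cum=0
Step 3: p0@ESC p1@(5,3) p2@ESC p3@(5,1) -> at (4,2): 0 [-], cum=0
Step 4: p0@ESC p1@ESC p2@ESC p3@ESC -> at (4,2): 0 [-], cum=0
Total visits = 0

Answer: 0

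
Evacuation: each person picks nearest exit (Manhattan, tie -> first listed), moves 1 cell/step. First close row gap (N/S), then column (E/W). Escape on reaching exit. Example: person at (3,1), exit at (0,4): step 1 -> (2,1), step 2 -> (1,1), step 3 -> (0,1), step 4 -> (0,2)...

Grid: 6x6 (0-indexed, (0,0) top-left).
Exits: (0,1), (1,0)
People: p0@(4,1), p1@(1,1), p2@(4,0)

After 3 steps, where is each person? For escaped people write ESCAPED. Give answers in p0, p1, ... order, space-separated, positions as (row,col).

Step 1: p0:(4,1)->(3,1) | p1:(1,1)->(0,1)->EXIT | p2:(4,0)->(3,0)
Step 2: p0:(3,1)->(2,1) | p1:escaped | p2:(3,0)->(2,0)
Step 3: p0:(2,1)->(1,1) | p1:escaped | p2:(2,0)->(1,0)->EXIT

(1,1) ESCAPED ESCAPED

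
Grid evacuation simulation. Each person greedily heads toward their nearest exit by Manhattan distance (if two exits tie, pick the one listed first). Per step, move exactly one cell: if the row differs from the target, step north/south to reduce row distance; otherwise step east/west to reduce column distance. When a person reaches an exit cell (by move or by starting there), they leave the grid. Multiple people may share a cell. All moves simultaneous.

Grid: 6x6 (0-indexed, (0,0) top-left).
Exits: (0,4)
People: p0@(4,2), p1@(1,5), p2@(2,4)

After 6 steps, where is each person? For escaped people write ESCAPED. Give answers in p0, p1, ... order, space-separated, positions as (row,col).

Step 1: p0:(4,2)->(3,2) | p1:(1,5)->(0,5) | p2:(2,4)->(1,4)
Step 2: p0:(3,2)->(2,2) | p1:(0,5)->(0,4)->EXIT | p2:(1,4)->(0,4)->EXIT
Step 3: p0:(2,2)->(1,2) | p1:escaped | p2:escaped
Step 4: p0:(1,2)->(0,2) | p1:escaped | p2:escaped
Step 5: p0:(0,2)->(0,3) | p1:escaped | p2:escaped
Step 6: p0:(0,3)->(0,4)->EXIT | p1:escaped | p2:escaped

ESCAPED ESCAPED ESCAPED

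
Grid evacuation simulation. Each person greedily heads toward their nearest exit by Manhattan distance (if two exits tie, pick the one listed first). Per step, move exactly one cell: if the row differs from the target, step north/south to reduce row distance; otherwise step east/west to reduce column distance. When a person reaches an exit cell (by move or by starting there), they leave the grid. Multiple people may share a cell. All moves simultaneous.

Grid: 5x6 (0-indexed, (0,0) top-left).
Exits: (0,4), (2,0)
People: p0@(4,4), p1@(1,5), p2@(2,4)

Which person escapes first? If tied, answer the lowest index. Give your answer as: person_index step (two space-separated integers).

Step 1: p0:(4,4)->(3,4) | p1:(1,5)->(0,5) | p2:(2,4)->(1,4)
Step 2: p0:(3,4)->(2,4) | p1:(0,5)->(0,4)->EXIT | p2:(1,4)->(0,4)->EXIT
Step 3: p0:(2,4)->(1,4) | p1:escaped | p2:escaped
Step 4: p0:(1,4)->(0,4)->EXIT | p1:escaped | p2:escaped
Exit steps: [4, 2, 2]
First to escape: p1 at step 2

Answer: 1 2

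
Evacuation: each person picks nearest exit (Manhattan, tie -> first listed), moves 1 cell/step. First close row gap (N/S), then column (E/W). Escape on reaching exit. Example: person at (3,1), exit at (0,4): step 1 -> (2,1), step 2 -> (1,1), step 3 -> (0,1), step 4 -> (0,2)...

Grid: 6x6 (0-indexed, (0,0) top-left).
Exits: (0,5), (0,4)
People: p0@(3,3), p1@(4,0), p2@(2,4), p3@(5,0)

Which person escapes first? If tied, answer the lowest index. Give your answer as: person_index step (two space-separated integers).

Answer: 2 2

Derivation:
Step 1: p0:(3,3)->(2,3) | p1:(4,0)->(3,0) | p2:(2,4)->(1,4) | p3:(5,0)->(4,0)
Step 2: p0:(2,3)->(1,3) | p1:(3,0)->(2,0) | p2:(1,4)->(0,4)->EXIT | p3:(4,0)->(3,0)
Step 3: p0:(1,3)->(0,3) | p1:(2,0)->(1,0) | p2:escaped | p3:(3,0)->(2,0)
Step 4: p0:(0,3)->(0,4)->EXIT | p1:(1,0)->(0,0) | p2:escaped | p3:(2,0)->(1,0)
Step 5: p0:escaped | p1:(0,0)->(0,1) | p2:escaped | p3:(1,0)->(0,0)
Step 6: p0:escaped | p1:(0,1)->(0,2) | p2:escaped | p3:(0,0)->(0,1)
Step 7: p0:escaped | p1:(0,2)->(0,3) | p2:escaped | p3:(0,1)->(0,2)
Step 8: p0:escaped | p1:(0,3)->(0,4)->EXIT | p2:escaped | p3:(0,2)->(0,3)
Step 9: p0:escaped | p1:escaped | p2:escaped | p3:(0,3)->(0,4)->EXIT
Exit steps: [4, 8, 2, 9]
First to escape: p2 at step 2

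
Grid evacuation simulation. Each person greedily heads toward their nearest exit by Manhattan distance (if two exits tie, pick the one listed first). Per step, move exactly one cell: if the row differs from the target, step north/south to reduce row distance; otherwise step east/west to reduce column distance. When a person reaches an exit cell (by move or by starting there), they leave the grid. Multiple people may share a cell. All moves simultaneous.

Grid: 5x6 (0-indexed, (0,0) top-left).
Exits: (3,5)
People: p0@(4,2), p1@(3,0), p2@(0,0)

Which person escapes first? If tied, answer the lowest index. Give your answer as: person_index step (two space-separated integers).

Step 1: p0:(4,2)->(3,2) | p1:(3,0)->(3,1) | p2:(0,0)->(1,0)
Step 2: p0:(3,2)->(3,3) | p1:(3,1)->(3,2) | p2:(1,0)->(2,0)
Step 3: p0:(3,3)->(3,4) | p1:(3,2)->(3,3) | p2:(2,0)->(3,0)
Step 4: p0:(3,4)->(3,5)->EXIT | p1:(3,3)->(3,4) | p2:(3,0)->(3,1)
Step 5: p0:escaped | p1:(3,4)->(3,5)->EXIT | p2:(3,1)->(3,2)
Step 6: p0:escaped | p1:escaped | p2:(3,2)->(3,3)
Step 7: p0:escaped | p1:escaped | p2:(3,3)->(3,4)
Step 8: p0:escaped | p1:escaped | p2:(3,4)->(3,5)->EXIT
Exit steps: [4, 5, 8]
First to escape: p0 at step 4

Answer: 0 4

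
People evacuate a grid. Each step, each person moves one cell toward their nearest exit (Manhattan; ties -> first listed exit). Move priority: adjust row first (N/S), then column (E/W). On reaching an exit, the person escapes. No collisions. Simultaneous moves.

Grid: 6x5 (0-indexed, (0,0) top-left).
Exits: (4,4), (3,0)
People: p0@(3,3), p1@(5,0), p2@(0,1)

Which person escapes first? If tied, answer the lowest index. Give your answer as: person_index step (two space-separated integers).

Step 1: p0:(3,3)->(4,3) | p1:(5,0)->(4,0) | p2:(0,1)->(1,1)
Step 2: p0:(4,3)->(4,4)->EXIT | p1:(4,0)->(3,0)->EXIT | p2:(1,1)->(2,1)
Step 3: p0:escaped | p1:escaped | p2:(2,1)->(3,1)
Step 4: p0:escaped | p1:escaped | p2:(3,1)->(3,0)->EXIT
Exit steps: [2, 2, 4]
First to escape: p0 at step 2

Answer: 0 2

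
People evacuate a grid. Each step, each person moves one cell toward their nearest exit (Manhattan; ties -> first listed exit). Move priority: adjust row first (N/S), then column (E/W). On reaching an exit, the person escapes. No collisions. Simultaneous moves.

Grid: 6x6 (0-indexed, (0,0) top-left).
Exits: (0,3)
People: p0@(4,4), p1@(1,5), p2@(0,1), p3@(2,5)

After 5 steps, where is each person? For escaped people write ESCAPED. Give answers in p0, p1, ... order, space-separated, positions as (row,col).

Step 1: p0:(4,4)->(3,4) | p1:(1,5)->(0,5) | p2:(0,1)->(0,2) | p3:(2,5)->(1,5)
Step 2: p0:(3,4)->(2,4) | p1:(0,5)->(0,4) | p2:(0,2)->(0,3)->EXIT | p3:(1,5)->(0,5)
Step 3: p0:(2,4)->(1,4) | p1:(0,4)->(0,3)->EXIT | p2:escaped | p3:(0,5)->(0,4)
Step 4: p0:(1,4)->(0,4) | p1:escaped | p2:escaped | p3:(0,4)->(0,3)->EXIT
Step 5: p0:(0,4)->(0,3)->EXIT | p1:escaped | p2:escaped | p3:escaped

ESCAPED ESCAPED ESCAPED ESCAPED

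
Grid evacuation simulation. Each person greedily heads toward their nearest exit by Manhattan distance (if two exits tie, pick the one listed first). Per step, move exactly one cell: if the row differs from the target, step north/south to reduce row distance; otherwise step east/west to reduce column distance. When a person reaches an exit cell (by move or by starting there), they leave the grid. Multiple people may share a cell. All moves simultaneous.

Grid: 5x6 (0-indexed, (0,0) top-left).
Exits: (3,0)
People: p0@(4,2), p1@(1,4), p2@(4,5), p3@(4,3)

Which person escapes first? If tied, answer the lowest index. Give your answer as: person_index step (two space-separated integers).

Answer: 0 3

Derivation:
Step 1: p0:(4,2)->(3,2) | p1:(1,4)->(2,4) | p2:(4,5)->(3,5) | p3:(4,3)->(3,3)
Step 2: p0:(3,2)->(3,1) | p1:(2,4)->(3,4) | p2:(3,5)->(3,4) | p3:(3,3)->(3,2)
Step 3: p0:(3,1)->(3,0)->EXIT | p1:(3,4)->(3,3) | p2:(3,4)->(3,3) | p3:(3,2)->(3,1)
Step 4: p0:escaped | p1:(3,3)->(3,2) | p2:(3,3)->(3,2) | p3:(3,1)->(3,0)->EXIT
Step 5: p0:escaped | p1:(3,2)->(3,1) | p2:(3,2)->(3,1) | p3:escaped
Step 6: p0:escaped | p1:(3,1)->(3,0)->EXIT | p2:(3,1)->(3,0)->EXIT | p3:escaped
Exit steps: [3, 6, 6, 4]
First to escape: p0 at step 3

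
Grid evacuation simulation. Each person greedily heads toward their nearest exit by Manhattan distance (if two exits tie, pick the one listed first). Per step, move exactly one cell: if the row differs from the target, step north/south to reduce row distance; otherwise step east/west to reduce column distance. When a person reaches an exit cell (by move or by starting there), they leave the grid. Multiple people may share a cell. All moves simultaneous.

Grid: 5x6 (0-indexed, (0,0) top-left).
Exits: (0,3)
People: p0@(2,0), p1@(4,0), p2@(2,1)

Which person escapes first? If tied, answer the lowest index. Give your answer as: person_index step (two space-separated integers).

Step 1: p0:(2,0)->(1,0) | p1:(4,0)->(3,0) | p2:(2,1)->(1,1)
Step 2: p0:(1,0)->(0,0) | p1:(3,0)->(2,0) | p2:(1,1)->(0,1)
Step 3: p0:(0,0)->(0,1) | p1:(2,0)->(1,0) | p2:(0,1)->(0,2)
Step 4: p0:(0,1)->(0,2) | p1:(1,0)->(0,0) | p2:(0,2)->(0,3)->EXIT
Step 5: p0:(0,2)->(0,3)->EXIT | p1:(0,0)->(0,1) | p2:escaped
Step 6: p0:escaped | p1:(0,1)->(0,2) | p2:escaped
Step 7: p0:escaped | p1:(0,2)->(0,3)->EXIT | p2:escaped
Exit steps: [5, 7, 4]
First to escape: p2 at step 4

Answer: 2 4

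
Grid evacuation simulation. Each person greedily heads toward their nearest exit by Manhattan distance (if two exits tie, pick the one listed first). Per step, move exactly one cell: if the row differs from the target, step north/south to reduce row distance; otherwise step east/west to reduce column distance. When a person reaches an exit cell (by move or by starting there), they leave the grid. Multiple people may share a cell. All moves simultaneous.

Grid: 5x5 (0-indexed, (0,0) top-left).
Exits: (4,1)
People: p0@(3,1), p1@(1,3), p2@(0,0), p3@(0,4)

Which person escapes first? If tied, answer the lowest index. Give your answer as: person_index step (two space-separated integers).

Step 1: p0:(3,1)->(4,1)->EXIT | p1:(1,3)->(2,3) | p2:(0,0)->(1,0) | p3:(0,4)->(1,4)
Step 2: p0:escaped | p1:(2,3)->(3,3) | p2:(1,0)->(2,0) | p3:(1,4)->(2,4)
Step 3: p0:escaped | p1:(3,3)->(4,3) | p2:(2,0)->(3,0) | p3:(2,4)->(3,4)
Step 4: p0:escaped | p1:(4,3)->(4,2) | p2:(3,0)->(4,0) | p3:(3,4)->(4,4)
Step 5: p0:escaped | p1:(4,2)->(4,1)->EXIT | p2:(4,0)->(4,1)->EXIT | p3:(4,4)->(4,3)
Step 6: p0:escaped | p1:escaped | p2:escaped | p3:(4,3)->(4,2)
Step 7: p0:escaped | p1:escaped | p2:escaped | p3:(4,2)->(4,1)->EXIT
Exit steps: [1, 5, 5, 7]
First to escape: p0 at step 1

Answer: 0 1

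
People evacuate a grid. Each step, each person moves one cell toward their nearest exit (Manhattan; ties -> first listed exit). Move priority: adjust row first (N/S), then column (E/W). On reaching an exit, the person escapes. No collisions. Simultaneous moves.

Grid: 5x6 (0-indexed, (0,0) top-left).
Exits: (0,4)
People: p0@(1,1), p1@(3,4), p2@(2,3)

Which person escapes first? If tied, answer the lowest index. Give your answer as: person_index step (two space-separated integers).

Answer: 1 3

Derivation:
Step 1: p0:(1,1)->(0,1) | p1:(3,4)->(2,4) | p2:(2,3)->(1,3)
Step 2: p0:(0,1)->(0,2) | p1:(2,4)->(1,4) | p2:(1,3)->(0,3)
Step 3: p0:(0,2)->(0,3) | p1:(1,4)->(0,4)->EXIT | p2:(0,3)->(0,4)->EXIT
Step 4: p0:(0,3)->(0,4)->EXIT | p1:escaped | p2:escaped
Exit steps: [4, 3, 3]
First to escape: p1 at step 3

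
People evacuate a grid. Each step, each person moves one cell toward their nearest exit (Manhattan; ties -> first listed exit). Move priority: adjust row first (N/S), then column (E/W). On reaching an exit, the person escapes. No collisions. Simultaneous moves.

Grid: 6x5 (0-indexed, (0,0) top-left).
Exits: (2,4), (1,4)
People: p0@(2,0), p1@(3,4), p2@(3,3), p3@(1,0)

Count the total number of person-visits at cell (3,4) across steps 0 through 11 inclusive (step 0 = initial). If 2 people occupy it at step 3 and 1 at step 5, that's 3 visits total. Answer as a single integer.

Answer: 1

Derivation:
Step 0: p0@(2,0) p1@(3,4) p2@(3,3) p3@(1,0) -> at (3,4): 1 [p1], cum=1
Step 1: p0@(2,1) p1@ESC p2@(2,3) p3@(1,1) -> at (3,4): 0 [-], cum=1
Step 2: p0@(2,2) p1@ESC p2@ESC p3@(1,2) -> at (3,4): 0 [-], cum=1
Step 3: p0@(2,3) p1@ESC p2@ESC p3@(1,3) -> at (3,4): 0 [-], cum=1
Step 4: p0@ESC p1@ESC p2@ESC p3@ESC -> at (3,4): 0 [-], cum=1
Total visits = 1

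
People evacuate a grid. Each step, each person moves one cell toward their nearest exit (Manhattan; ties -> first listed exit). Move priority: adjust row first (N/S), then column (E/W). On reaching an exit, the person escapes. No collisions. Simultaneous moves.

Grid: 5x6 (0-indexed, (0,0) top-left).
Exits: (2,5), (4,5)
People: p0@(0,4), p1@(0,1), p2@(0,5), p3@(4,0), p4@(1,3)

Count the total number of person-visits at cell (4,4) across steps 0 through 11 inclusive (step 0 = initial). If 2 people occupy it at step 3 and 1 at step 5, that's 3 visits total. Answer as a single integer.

Step 0: p0@(0,4) p1@(0,1) p2@(0,5) p3@(4,0) p4@(1,3) -> at (4,4): 0 [-], cum=0
Step 1: p0@(1,4) p1@(1,1) p2@(1,5) p3@(4,1) p4@(2,3) -> at (4,4): 0 [-], cum=0
Step 2: p0@(2,4) p1@(2,1) p2@ESC p3@(4,2) p4@(2,4) -> at (4,4): 0 [-], cum=0
Step 3: p0@ESC p1@(2,2) p2@ESC p3@(4,3) p4@ESC -> at (4,4): 0 [-], cum=0
Step 4: p0@ESC p1@(2,3) p2@ESC p3@(4,4) p4@ESC -> at (4,4): 1 [p3], cum=1
Step 5: p0@ESC p1@(2,4) p2@ESC p3@ESC p4@ESC -> at (4,4): 0 [-], cum=1
Step 6: p0@ESC p1@ESC p2@ESC p3@ESC p4@ESC -> at (4,4): 0 [-], cum=1
Total visits = 1

Answer: 1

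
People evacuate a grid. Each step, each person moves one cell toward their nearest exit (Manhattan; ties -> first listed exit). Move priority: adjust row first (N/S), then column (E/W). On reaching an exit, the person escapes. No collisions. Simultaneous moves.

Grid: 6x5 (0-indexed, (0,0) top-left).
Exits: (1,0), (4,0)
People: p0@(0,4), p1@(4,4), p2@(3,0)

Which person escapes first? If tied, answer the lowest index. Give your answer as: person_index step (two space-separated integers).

Step 1: p0:(0,4)->(1,4) | p1:(4,4)->(4,3) | p2:(3,0)->(4,0)->EXIT
Step 2: p0:(1,4)->(1,3) | p1:(4,3)->(4,2) | p2:escaped
Step 3: p0:(1,3)->(1,2) | p1:(4,2)->(4,1) | p2:escaped
Step 4: p0:(1,2)->(1,1) | p1:(4,1)->(4,0)->EXIT | p2:escaped
Step 5: p0:(1,1)->(1,0)->EXIT | p1:escaped | p2:escaped
Exit steps: [5, 4, 1]
First to escape: p2 at step 1

Answer: 2 1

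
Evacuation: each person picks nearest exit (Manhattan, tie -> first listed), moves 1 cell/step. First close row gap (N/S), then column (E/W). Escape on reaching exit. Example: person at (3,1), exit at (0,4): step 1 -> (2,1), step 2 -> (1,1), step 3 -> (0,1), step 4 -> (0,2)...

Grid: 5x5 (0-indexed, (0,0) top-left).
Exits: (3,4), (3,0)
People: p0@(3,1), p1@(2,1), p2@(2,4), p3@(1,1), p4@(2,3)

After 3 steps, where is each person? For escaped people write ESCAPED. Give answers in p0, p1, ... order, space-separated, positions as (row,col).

Step 1: p0:(3,1)->(3,0)->EXIT | p1:(2,1)->(3,1) | p2:(2,4)->(3,4)->EXIT | p3:(1,1)->(2,1) | p4:(2,3)->(3,3)
Step 2: p0:escaped | p1:(3,1)->(3,0)->EXIT | p2:escaped | p3:(2,1)->(3,1) | p4:(3,3)->(3,4)->EXIT
Step 3: p0:escaped | p1:escaped | p2:escaped | p3:(3,1)->(3,0)->EXIT | p4:escaped

ESCAPED ESCAPED ESCAPED ESCAPED ESCAPED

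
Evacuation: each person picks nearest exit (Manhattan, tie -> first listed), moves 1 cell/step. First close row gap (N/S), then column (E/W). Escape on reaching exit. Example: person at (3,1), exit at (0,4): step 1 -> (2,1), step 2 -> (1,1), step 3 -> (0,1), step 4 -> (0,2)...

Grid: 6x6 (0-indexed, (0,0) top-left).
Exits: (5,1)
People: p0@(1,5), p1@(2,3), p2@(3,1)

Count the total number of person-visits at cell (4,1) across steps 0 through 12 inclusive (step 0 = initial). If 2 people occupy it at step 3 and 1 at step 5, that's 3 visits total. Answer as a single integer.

Answer: 1

Derivation:
Step 0: p0@(1,5) p1@(2,3) p2@(3,1) -> at (4,1): 0 [-], cum=0
Step 1: p0@(2,5) p1@(3,3) p2@(4,1) -> at (4,1): 1 [p2], cum=1
Step 2: p0@(3,5) p1@(4,3) p2@ESC -> at (4,1): 0 [-], cum=1
Step 3: p0@(4,5) p1@(5,3) p2@ESC -> at (4,1): 0 [-], cum=1
Step 4: p0@(5,5) p1@(5,2) p2@ESC -> at (4,1): 0 [-], cum=1
Step 5: p0@(5,4) p1@ESC p2@ESC -> at (4,1): 0 [-], cum=1
Step 6: p0@(5,3) p1@ESC p2@ESC -> at (4,1): 0 [-], cum=1
Step 7: p0@(5,2) p1@ESC p2@ESC -> at (4,1): 0 [-], cum=1
Step 8: p0@ESC p1@ESC p2@ESC -> at (4,1): 0 [-], cum=1
Total visits = 1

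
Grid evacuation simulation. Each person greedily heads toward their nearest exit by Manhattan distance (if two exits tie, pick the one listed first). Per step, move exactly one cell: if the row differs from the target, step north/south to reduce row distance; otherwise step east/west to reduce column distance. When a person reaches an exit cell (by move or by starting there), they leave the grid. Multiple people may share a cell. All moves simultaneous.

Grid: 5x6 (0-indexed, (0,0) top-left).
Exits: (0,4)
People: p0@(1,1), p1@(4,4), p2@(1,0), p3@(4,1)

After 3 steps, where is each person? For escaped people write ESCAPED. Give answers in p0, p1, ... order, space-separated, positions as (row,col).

Step 1: p0:(1,1)->(0,1) | p1:(4,4)->(3,4) | p2:(1,0)->(0,0) | p3:(4,1)->(3,1)
Step 2: p0:(0,1)->(0,2) | p1:(3,4)->(2,4) | p2:(0,0)->(0,1) | p3:(3,1)->(2,1)
Step 3: p0:(0,2)->(0,3) | p1:(2,4)->(1,4) | p2:(0,1)->(0,2) | p3:(2,1)->(1,1)

(0,3) (1,4) (0,2) (1,1)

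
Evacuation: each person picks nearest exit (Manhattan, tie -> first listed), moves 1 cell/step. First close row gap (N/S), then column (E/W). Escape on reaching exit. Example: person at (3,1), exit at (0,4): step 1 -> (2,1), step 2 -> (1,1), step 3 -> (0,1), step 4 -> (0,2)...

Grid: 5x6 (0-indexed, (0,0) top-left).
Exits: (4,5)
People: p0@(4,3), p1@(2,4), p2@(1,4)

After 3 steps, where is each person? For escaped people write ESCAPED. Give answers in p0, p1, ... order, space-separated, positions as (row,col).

Step 1: p0:(4,3)->(4,4) | p1:(2,4)->(3,4) | p2:(1,4)->(2,4)
Step 2: p0:(4,4)->(4,5)->EXIT | p1:(3,4)->(4,4) | p2:(2,4)->(3,4)
Step 3: p0:escaped | p1:(4,4)->(4,5)->EXIT | p2:(3,4)->(4,4)

ESCAPED ESCAPED (4,4)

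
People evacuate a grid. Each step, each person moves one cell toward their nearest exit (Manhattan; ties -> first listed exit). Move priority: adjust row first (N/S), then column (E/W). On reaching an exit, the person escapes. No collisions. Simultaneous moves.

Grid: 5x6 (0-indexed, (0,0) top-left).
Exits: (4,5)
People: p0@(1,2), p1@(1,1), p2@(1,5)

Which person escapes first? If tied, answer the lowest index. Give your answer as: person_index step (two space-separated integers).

Step 1: p0:(1,2)->(2,2) | p1:(1,1)->(2,1) | p2:(1,5)->(2,5)
Step 2: p0:(2,2)->(3,2) | p1:(2,1)->(3,1) | p2:(2,5)->(3,5)
Step 3: p0:(3,2)->(4,2) | p1:(3,1)->(4,1) | p2:(3,5)->(4,5)->EXIT
Step 4: p0:(4,2)->(4,3) | p1:(4,1)->(4,2) | p2:escaped
Step 5: p0:(4,3)->(4,4) | p1:(4,2)->(4,3) | p2:escaped
Step 6: p0:(4,4)->(4,5)->EXIT | p1:(4,3)->(4,4) | p2:escaped
Step 7: p0:escaped | p1:(4,4)->(4,5)->EXIT | p2:escaped
Exit steps: [6, 7, 3]
First to escape: p2 at step 3

Answer: 2 3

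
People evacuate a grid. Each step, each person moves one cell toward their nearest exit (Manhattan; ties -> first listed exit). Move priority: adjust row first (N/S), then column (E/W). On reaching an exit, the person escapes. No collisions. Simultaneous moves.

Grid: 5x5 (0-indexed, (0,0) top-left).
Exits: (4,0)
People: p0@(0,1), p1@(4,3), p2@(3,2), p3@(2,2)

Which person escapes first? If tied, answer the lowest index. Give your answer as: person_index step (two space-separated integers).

Answer: 1 3

Derivation:
Step 1: p0:(0,1)->(1,1) | p1:(4,3)->(4,2) | p2:(3,2)->(4,2) | p3:(2,2)->(3,2)
Step 2: p0:(1,1)->(2,1) | p1:(4,2)->(4,1) | p2:(4,2)->(4,1) | p3:(3,2)->(4,2)
Step 3: p0:(2,1)->(3,1) | p1:(4,1)->(4,0)->EXIT | p2:(4,1)->(4,0)->EXIT | p3:(4,2)->(4,1)
Step 4: p0:(3,1)->(4,1) | p1:escaped | p2:escaped | p3:(4,1)->(4,0)->EXIT
Step 5: p0:(4,1)->(4,0)->EXIT | p1:escaped | p2:escaped | p3:escaped
Exit steps: [5, 3, 3, 4]
First to escape: p1 at step 3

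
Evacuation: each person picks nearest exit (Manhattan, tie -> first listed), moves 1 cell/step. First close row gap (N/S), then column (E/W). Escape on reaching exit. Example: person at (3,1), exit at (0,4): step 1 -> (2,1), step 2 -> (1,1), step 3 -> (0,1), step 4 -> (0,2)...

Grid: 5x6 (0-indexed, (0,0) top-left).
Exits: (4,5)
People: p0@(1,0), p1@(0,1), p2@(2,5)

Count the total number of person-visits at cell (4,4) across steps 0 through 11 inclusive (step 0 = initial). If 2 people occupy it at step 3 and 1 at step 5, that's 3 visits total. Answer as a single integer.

Step 0: p0@(1,0) p1@(0,1) p2@(2,5) -> at (4,4): 0 [-], cum=0
Step 1: p0@(2,0) p1@(1,1) p2@(3,5) -> at (4,4): 0 [-], cum=0
Step 2: p0@(3,0) p1@(2,1) p2@ESC -> at (4,4): 0 [-], cum=0
Step 3: p0@(4,0) p1@(3,1) p2@ESC -> at (4,4): 0 [-], cum=0
Step 4: p0@(4,1) p1@(4,1) p2@ESC -> at (4,4): 0 [-], cum=0
Step 5: p0@(4,2) p1@(4,2) p2@ESC -> at (4,4): 0 [-], cum=0
Step 6: p0@(4,3) p1@(4,3) p2@ESC -> at (4,4): 0 [-], cum=0
Step 7: p0@(4,4) p1@(4,4) p2@ESC -> at (4,4): 2 [p0,p1], cum=2
Step 8: p0@ESC p1@ESC p2@ESC -> at (4,4): 0 [-], cum=2
Total visits = 2

Answer: 2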